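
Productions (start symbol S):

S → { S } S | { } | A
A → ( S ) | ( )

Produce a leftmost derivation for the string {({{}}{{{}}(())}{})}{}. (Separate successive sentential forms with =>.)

S => {S}S => {A}S => {(S)}S => {({S}S)}S => {({{}}S)}S => {({{}}{S}S)}S => {({{}}{{S}S}S)}S => {({{}}{{{}}S}S)}S => {({{}}{{{}}A}S)}S => {({{}}{{{}}(S)}S)}S => {({{}}{{{}}(A)}S)}S => {({{}}{{{}}(())}S)}S => {({{}}{{{}}(())}{})}S => {({{}}{{{}}(())}{})}{}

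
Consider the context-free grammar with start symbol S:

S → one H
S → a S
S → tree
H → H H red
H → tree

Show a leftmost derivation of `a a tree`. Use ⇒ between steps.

S ⇒ a S ⇒ a a S ⇒ a a tree

S ⇒ a S   [S → a S]
a S ⇒ a a S   [S → a S]
a a S ⇒ a a tree   [S → tree]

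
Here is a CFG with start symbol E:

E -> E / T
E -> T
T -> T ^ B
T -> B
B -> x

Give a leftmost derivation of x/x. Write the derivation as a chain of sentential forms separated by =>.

E=>E/T=>T/T=>B/T=>x/T=>x/B=>x/x

E => E/T   [E -> E / T]
E/T => T/T   [E -> T]
T/T => B/T   [T -> B]
B/T => x/T   [B -> x]
x/T => x/B   [T -> B]
x/B => x/x   [B -> x]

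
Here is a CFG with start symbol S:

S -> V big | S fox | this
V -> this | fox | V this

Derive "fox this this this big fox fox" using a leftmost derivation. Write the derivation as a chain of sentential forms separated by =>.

S => S fox => S fox fox => V big fox fox => V this big fox fox => V this this big fox fox => V this this this big fox fox => fox this this this big fox fox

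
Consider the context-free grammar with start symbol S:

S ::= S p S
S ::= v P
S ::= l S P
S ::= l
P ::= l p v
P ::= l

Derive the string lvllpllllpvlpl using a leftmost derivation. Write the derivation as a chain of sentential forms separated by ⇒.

S ⇒ SpS ⇒ lSPpS ⇒ lvPPpS ⇒ lvlPpS ⇒ lvllpS ⇒ lvllpSpS ⇒ lvllplSPpS ⇒ lvllpllSPPpS ⇒ lvllplllPPpS ⇒ lvllpllllpvPpS ⇒ lvllpllllpvlpS ⇒ lvllpllllpvlpl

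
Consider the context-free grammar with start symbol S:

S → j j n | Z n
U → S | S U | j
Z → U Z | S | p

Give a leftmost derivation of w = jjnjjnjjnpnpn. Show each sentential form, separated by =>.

S => Zn   [S → Z n]
Zn => UZn   [Z → U Z]
UZn => SUZn   [U → S U]
SUZn => jjnUZn   [S → j j n]
jjnUZn => jjnSUZn   [U → S U]
jjnSUZn => jjnjjnUZn   [S → j j n]
jjnjjnUZn => jjnjjnSUZn   [U → S U]
jjnjjnSUZn => jjnjjnjjnUZn   [S → j j n]
jjnjjnjjnUZn => jjnjjnjjnSZn   [U → S]
jjnjjnjjnSZn => jjnjjnjjnZnZn   [S → Z n]
jjnjjnjjnZnZn => jjnjjnjjnpnZn   [Z → p]
jjnjjnjjnpnZn => jjnjjnjjnpnpn   [Z → p]

S => Zn => UZn => SUZn => jjnUZn => jjnSUZn => jjnjjnUZn => jjnjjnSUZn => jjnjjnjjnUZn => jjnjjnjjnSZn => jjnjjnjjnZnZn => jjnjjnjjnpnZn => jjnjjnjjnpnpn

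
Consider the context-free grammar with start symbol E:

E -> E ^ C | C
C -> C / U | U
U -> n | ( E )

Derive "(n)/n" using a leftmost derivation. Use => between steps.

E => C => C/U => U/U => (E)/U => (C)/U => (U)/U => (n)/U => (n)/n

E => C   [E -> C]
C => C/U   [C -> C / U]
C/U => U/U   [C -> U]
U/U => (E)/U   [U -> ( E )]
(E)/U => (C)/U   [E -> C]
(C)/U => (U)/U   [C -> U]
(U)/U => (n)/U   [U -> n]
(n)/U => (n)/n   [U -> n]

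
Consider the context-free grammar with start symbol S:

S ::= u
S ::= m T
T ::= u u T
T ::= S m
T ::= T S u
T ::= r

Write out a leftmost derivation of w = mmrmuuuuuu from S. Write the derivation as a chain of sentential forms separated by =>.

S => mT => mTSu => mTSuSu => mTSuSuSu => mSmSuSuSu => mmTmSuSuSu => mmrmSuSuSu => mmrmuuSuSu => mmrmuuuuSu => mmrmuuuuuu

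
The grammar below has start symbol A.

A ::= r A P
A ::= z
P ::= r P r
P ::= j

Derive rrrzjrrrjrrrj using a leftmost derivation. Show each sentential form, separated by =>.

A => rAP   [A ::= r A P]
rAP => rrAPP   [A ::= r A P]
rrAPP => rrrAPPP   [A ::= r A P]
rrrAPPP => rrrzPPP   [A ::= z]
rrrzPPP => rrrzjPP   [P ::= j]
rrrzjPP => rrrzjrPrP   [P ::= r P r]
rrrzjrPrP => rrrzjrrPrrP   [P ::= r P r]
rrrzjrrPrrP => rrrzjrrrPrrrP   [P ::= r P r]
rrrzjrrrPrrrP => rrrzjrrrjrrrP   [P ::= j]
rrrzjrrrjrrrP => rrrzjrrrjrrrj   [P ::= j]

A=>rAP=>rrAPP=>rrrAPPP=>rrrzPPP=>rrrzjPP=>rrrzjrPrP=>rrrzjrrPrrP=>rrrzjrrrPrrrP=>rrrzjrrrjrrrP=>rrrzjrrrjrrrj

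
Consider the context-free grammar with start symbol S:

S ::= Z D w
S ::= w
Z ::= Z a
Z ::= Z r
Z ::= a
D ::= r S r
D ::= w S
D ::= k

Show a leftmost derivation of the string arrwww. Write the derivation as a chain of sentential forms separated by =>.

S => ZDw   [S ::= Z D w]
ZDw => ZrDw   [Z ::= Z r]
ZrDw => ZrrDw   [Z ::= Z r]
ZrrDw => arrDw   [Z ::= a]
arrDw => arrwSw   [D ::= w S]
arrwSw => arrwww   [S ::= w]

S=>ZDw=>ZrDw=>ZrrDw=>arrDw=>arrwSw=>arrwww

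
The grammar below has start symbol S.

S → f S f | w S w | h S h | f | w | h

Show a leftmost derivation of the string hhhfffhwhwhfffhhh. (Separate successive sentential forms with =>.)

S=>hSh=>hhShh=>hhhShhh=>hhhfSfhhh=>hhhffSffhhh=>hhhfffSfffhhh=>hhhfffhShfffhhh=>hhhfffhwSwhfffhhh=>hhhfffhwhwhfffhhh

S => hSh   [S → h S h]
hSh => hhShh   [S → h S h]
hhShh => hhhShhh   [S → h S h]
hhhShhh => hhhfSfhhh   [S → f S f]
hhhfSfhhh => hhhffSffhhh   [S → f S f]
hhhffSffhhh => hhhfffSfffhhh   [S → f S f]
hhhfffSfffhhh => hhhfffhShfffhhh   [S → h S h]
hhhfffhShfffhhh => hhhfffhwSwhfffhhh   [S → w S w]
hhhfffhwSwhfffhhh => hhhfffhwhwhfffhhh   [S → h]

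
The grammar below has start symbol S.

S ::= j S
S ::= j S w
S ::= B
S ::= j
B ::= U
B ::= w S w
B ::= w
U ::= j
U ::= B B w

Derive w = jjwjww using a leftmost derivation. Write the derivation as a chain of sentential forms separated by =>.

S => jS => jjSw => jjBw => jjwSww => jjwjww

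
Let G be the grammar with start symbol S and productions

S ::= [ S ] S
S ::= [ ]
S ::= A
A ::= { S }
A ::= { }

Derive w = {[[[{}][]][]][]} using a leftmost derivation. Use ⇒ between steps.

S ⇒ A   [S ::= A]
A ⇒ {S}   [A ::= { S }]
{S} ⇒ {[S]S}   [S ::= [ S ] S]
{[S]S} ⇒ {[[S]S]S}   [S ::= [ S ] S]
{[[S]S]S} ⇒ {[[[S]S]S]S}   [S ::= [ S ] S]
{[[[S]S]S]S} ⇒ {[[[A]S]S]S}   [S ::= A]
{[[[A]S]S]S} ⇒ {[[[{}]S]S]S}   [A ::= { }]
{[[[{}]S]S]S} ⇒ {[[[{}][]]S]S}   [S ::= [ ]]
{[[[{}][]]S]S} ⇒ {[[[{}][]][]]S}   [S ::= [ ]]
{[[[{}][]][]]S} ⇒ {[[[{}][]][]][]}   [S ::= [ ]]

S ⇒ A ⇒ {S} ⇒ {[S]S} ⇒ {[[S]S]S} ⇒ {[[[S]S]S]S} ⇒ {[[[A]S]S]S} ⇒ {[[[{}]S]S]S} ⇒ {[[[{}][]]S]S} ⇒ {[[[{}][]][]]S} ⇒ {[[[{}][]][]][]}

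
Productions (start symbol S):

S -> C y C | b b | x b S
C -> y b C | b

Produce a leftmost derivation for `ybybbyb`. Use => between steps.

S => CyC   [S -> C y C]
CyC => ybCyC   [C -> y b C]
ybCyC => ybybCyC   [C -> y b C]
ybybCyC => ybybbyC   [C -> b]
ybybbyC => ybybbyb   [C -> b]

S => CyC => ybCyC => ybybCyC => ybybbyC => ybybbyb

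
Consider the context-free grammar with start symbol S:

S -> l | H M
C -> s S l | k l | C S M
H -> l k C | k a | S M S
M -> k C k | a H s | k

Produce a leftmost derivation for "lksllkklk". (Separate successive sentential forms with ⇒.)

S⇒HM⇒lkCM⇒lksSlM⇒lksllM⇒lksllkCk⇒lksllkklk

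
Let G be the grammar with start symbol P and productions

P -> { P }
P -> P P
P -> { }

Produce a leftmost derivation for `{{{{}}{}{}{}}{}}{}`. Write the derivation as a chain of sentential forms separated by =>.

P => PP => {P}P => {PP}P => {{P}P}P => {{PP}P}P => {{PPP}P}P => {{PPPP}P}P => {{{P}PPP}P}P => {{{{}}PPP}P}P => {{{{}}{}PP}P}P => {{{{}}{}{}P}P}P => {{{{}}{}{}{}}P}P => {{{{}}{}{}{}}{}}P => {{{{}}{}{}{}}{}}{}

P => PP   [P -> P P]
PP => {P}P   [P -> { P }]
{P}P => {PP}P   [P -> P P]
{PP}P => {{P}P}P   [P -> { P }]
{{P}P}P => {{PP}P}P   [P -> P P]
{{PP}P}P => {{PPP}P}P   [P -> P P]
{{PPP}P}P => {{PPPP}P}P   [P -> P P]
{{PPPP}P}P => {{{P}PPP}P}P   [P -> { P }]
{{{P}PPP}P}P => {{{{}}PPP}P}P   [P -> { }]
{{{{}}PPP}P}P => {{{{}}{}PP}P}P   [P -> { }]
{{{{}}{}PP}P}P => {{{{}}{}{}P}P}P   [P -> { }]
{{{{}}{}{}P}P}P => {{{{}}{}{}{}}P}P   [P -> { }]
{{{{}}{}{}{}}P}P => {{{{}}{}{}{}}{}}P   [P -> { }]
{{{{}}{}{}{}}{}}P => {{{{}}{}{}{}}{}}{}   [P -> { }]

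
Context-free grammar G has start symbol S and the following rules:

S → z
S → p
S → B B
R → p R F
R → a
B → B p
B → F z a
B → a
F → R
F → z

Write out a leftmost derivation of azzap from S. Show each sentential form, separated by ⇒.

S ⇒ BB   [S → B B]
BB ⇒ aB   [B → a]
aB ⇒ aBp   [B → B p]
aBp ⇒ aFzap   [B → F z a]
aFzap ⇒ azzap   [F → z]

S⇒BB⇒aB⇒aBp⇒aFzap⇒azzap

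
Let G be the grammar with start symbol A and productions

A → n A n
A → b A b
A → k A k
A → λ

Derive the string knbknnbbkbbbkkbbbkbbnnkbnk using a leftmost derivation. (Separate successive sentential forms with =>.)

A => kAk   [A → k A k]
kAk => knAnk   [A → n A n]
knAnk => knbAbnk   [A → b A b]
knbAbnk => knbkAkbnk   [A → k A k]
knbkAkbnk => knbknAnkbnk   [A → n A n]
knbknAnkbnk => knbknnAnnkbnk   [A → n A n]
knbknnAnnkbnk => knbknnbAbnnkbnk   [A → b A b]
knbknnbAbnnkbnk => knbknnbbAbbnnkbnk   [A → b A b]
knbknnbbAbbnnkbnk => knbknnbbkAkbbnnkbnk   [A → k A k]
knbknnbbkAkbbnnkbnk => knbknnbbkbAbkbbnnkbnk   [A → b A b]
knbknnbbkbAbkbbnnkbnk => knbknnbbkbbAbbkbbnnkbnk   [A → b A b]
knbknnbbkbbAbbkbbnnkbnk => knbknnbbkbbbAbbbkbbnnkbnk   [A → b A b]
knbknnbbkbbbAbbbkbbnnkbnk => knbknnbbkbbbkAkbbbkbbnnkbnk   [A → k A k]
knbknnbbkbbbkAkbbbkbbnnkbnk => knbknnbbkbbbkkbbbkbbnnkbnk   [A → λ]

A => kAk => knAnk => knbAbnk => knbkAkbnk => knbknAnkbnk => knbknnAnnkbnk => knbknnbAbnnkbnk => knbknnbbAbbnnkbnk => knbknnbbkAkbbnnkbnk => knbknnbbkbAbkbbnnkbnk => knbknnbbkbbAbbkbbnnkbnk => knbknnbbkbbbAbbbkbbnnkbnk => knbknnbbkbbbkAkbbbkbbnnkbnk => knbknnbbkbbbkkbbbkbbnnkbnk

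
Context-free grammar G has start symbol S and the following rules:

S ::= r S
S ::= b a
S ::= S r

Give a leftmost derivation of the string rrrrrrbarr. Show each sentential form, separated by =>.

S => rS   [S ::= r S]
rS => rrS   [S ::= r S]
rrS => rrrS   [S ::= r S]
rrrS => rrrrS   [S ::= r S]
rrrrS => rrrrrS   [S ::= r S]
rrrrrS => rrrrrSr   [S ::= S r]
rrrrrSr => rrrrrrSr   [S ::= r S]
rrrrrrSr => rrrrrrSrr   [S ::= S r]
rrrrrrSrr => rrrrrrbarr   [S ::= b a]

S => rS => rrS => rrrS => rrrrS => rrrrrS => rrrrrSr => rrrrrrSr => rrrrrrSrr => rrrrrrbarr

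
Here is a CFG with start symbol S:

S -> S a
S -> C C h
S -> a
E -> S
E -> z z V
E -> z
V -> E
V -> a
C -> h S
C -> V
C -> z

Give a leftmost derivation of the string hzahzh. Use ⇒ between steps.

S⇒CCh⇒hSCh⇒hCChCh⇒hzChCh⇒hzVhCh⇒hzahCh⇒hzahzh

S ⇒ CCh   [S -> C C h]
CCh ⇒ hSCh   [C -> h S]
hSCh ⇒ hCChCh   [S -> C C h]
hCChCh ⇒ hzChCh   [C -> z]
hzChCh ⇒ hzVhCh   [C -> V]
hzVhCh ⇒ hzahCh   [V -> a]
hzahCh ⇒ hzahzh   [C -> z]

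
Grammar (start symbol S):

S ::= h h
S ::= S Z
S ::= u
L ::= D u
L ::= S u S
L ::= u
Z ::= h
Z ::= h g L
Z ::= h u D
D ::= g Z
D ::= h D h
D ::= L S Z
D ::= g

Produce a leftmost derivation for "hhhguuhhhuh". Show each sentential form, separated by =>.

S => SZ => SZZ => hhZZ => hhhgLZ => hhhgDuZ => hhhgLSZuZ => hhhguSZuZ => hhhguSZZuZ => hhhguSZZZuZ => hhhguuZZZuZ => hhhguuhZZuZ => hhhguuhhZuZ => hhhguuhhhuZ => hhhguuhhhuh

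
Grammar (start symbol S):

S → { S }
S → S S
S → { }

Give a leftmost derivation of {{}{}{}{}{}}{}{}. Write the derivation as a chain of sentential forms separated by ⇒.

S⇒SS⇒SSS⇒{S}SS⇒{SS}SS⇒{SSS}SS⇒{{}SS}SS⇒{{}SSS}SS⇒{{}SSSS}SS⇒{{}{}SSS}SS⇒{{}{}{}SS}SS⇒{{}{}{}{}S}SS⇒{{}{}{}{}{}}SS⇒{{}{}{}{}{}}{}S⇒{{}{}{}{}{}}{}{}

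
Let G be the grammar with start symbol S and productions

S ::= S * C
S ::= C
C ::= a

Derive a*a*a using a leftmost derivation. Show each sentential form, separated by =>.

S => S*C => S*C*C => C*C*C => a*C*C => a*a*C => a*a*a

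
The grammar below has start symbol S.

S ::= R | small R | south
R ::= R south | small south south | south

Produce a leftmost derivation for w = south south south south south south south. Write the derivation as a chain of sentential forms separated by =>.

S => R => R south => R south south => R south south south => R south south south south => R south south south south south => R south south south south south south => south south south south south south south

S => R   [S ::= R]
R => R south   [R ::= R south]
R south => R south south   [R ::= R south]
R south south => R south south south   [R ::= R south]
R south south south => R south south south south   [R ::= R south]
R south south south south => R south south south south south   [R ::= R south]
R south south south south south => R south south south south south south   [R ::= R south]
R south south south south south south => south south south south south south south   [R ::= south]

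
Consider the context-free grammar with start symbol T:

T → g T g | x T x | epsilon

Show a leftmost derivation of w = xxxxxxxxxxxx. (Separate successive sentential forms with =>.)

T => xTx   [T → x T x]
xTx => xxTxx   [T → x T x]
xxTxx => xxxTxxx   [T → x T x]
xxxTxxx => xxxxTxxxx   [T → x T x]
xxxxTxxxx => xxxxxTxxxxx   [T → x T x]
xxxxxTxxxxx => xxxxxxTxxxxxx   [T → x T x]
xxxxxxTxxxxxx => xxxxxxxxxxxx   [T → epsilon]

T => xTx => xxTxx => xxxTxxx => xxxxTxxxx => xxxxxTxxxxx => xxxxxxTxxxxxx => xxxxxxxxxxxx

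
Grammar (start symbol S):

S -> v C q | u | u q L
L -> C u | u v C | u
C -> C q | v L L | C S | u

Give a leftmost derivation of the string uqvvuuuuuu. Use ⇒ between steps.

S ⇒ uqL   [S -> u q L]
uqL ⇒ uqCu   [L -> C u]
uqCu ⇒ uqvLLu   [C -> v L L]
uqvLLu ⇒ uqvCuLu   [L -> C u]
uqvCuLu ⇒ uqvvLLuLu   [C -> v L L]
uqvvLLuLu ⇒ uqvvCuLuLu   [L -> C u]
uqvvCuLuLu ⇒ uqvvuuLuLu   [C -> u]
uqvvuuLuLu ⇒ uqvvuuuuLu   [L -> u]
uqvvuuuuLu ⇒ uqvvuuuuuu   [L -> u]

S ⇒ uqL ⇒ uqCu ⇒ uqvLLu ⇒ uqvCuLu ⇒ uqvvLLuLu ⇒ uqvvCuLuLu ⇒ uqvvuuLuLu ⇒ uqvvuuuuLu ⇒ uqvvuuuuuu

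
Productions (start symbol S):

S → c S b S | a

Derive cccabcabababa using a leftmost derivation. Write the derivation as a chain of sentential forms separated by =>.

S => cSbS   [S → c S b S]
cSbS => ccSbSbS   [S → c S b S]
ccSbSbS => cccSbSbSbS   [S → c S b S]
cccSbSbSbS => cccabSbSbS   [S → a]
cccabSbSbS => cccabcSbSbSbS   [S → c S b S]
cccabcSbSbSbS => cccabcabSbSbS   [S → a]
cccabcabSbSbS => cccabcababSbS   [S → a]
cccabcababSbS => cccabcabababS   [S → a]
cccabcabababS => cccabcabababa   [S → a]

S => cSbS => ccSbSbS => cccSbSbSbS => cccabSbSbS => cccabcSbSbSbS => cccabcabSbSbS => cccabcababSbS => cccabcabababS => cccabcabababa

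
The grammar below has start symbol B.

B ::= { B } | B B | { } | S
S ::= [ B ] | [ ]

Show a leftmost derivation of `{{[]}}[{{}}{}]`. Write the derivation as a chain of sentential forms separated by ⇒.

B ⇒ BB ⇒ {B}B ⇒ {{B}}B ⇒ {{S}}B ⇒ {{[]}}B ⇒ {{[]}}S ⇒ {{[]}}[B] ⇒ {{[]}}[BB] ⇒ {{[]}}[{B}B] ⇒ {{[]}}[{{}}B] ⇒ {{[]}}[{{}}{}]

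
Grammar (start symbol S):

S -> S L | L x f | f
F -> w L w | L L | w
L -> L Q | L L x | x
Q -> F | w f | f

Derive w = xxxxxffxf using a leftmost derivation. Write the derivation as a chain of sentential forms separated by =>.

S => Lxf   [S -> L x f]
Lxf => LQxf   [L -> L Q]
LQxf => LQQxf   [L -> L Q]
LQQxf => LLxQQxf   [L -> L L x]
LLxQQxf => LLxLxQQxf   [L -> L L x]
LLxLxQQxf => xLxLxQQxf   [L -> x]
xLxLxQQxf => xxxLxQQxf   [L -> x]
xxxLxQQxf => xxxxxQQxf   [L -> x]
xxxxxQQxf => xxxxxfQxf   [Q -> f]
xxxxxfQxf => xxxxxffxf   [Q -> f]

S => Lxf => LQxf => LQQxf => LLxQQxf => LLxLxQQxf => xLxLxQQxf => xxxLxQQxf => xxxxxQQxf => xxxxxfQxf => xxxxxffxf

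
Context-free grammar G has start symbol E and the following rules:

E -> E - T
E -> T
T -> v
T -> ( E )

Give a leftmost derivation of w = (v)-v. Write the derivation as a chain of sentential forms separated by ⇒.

E ⇒ E-T ⇒ T-T ⇒ (E)-T ⇒ (T)-T ⇒ (v)-T ⇒ (v)-v

E ⇒ E-T   [E -> E - T]
E-T ⇒ T-T   [E -> T]
T-T ⇒ (E)-T   [T -> ( E )]
(E)-T ⇒ (T)-T   [E -> T]
(T)-T ⇒ (v)-T   [T -> v]
(v)-T ⇒ (v)-v   [T -> v]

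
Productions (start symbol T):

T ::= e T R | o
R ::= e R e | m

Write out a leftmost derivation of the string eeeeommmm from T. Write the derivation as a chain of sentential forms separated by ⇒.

T ⇒ eTR   [T ::= e T R]
eTR ⇒ eeTRR   [T ::= e T R]
eeTRR ⇒ eeeTRRR   [T ::= e T R]
eeeTRRR ⇒ eeeeTRRRR   [T ::= e T R]
eeeeTRRRR ⇒ eeeeoRRRR   [T ::= o]
eeeeoRRRR ⇒ eeeeomRRR   [R ::= m]
eeeeomRRR ⇒ eeeeommRR   [R ::= m]
eeeeommRR ⇒ eeeeommmR   [R ::= m]
eeeeommmR ⇒ eeeeommmm   [R ::= m]

T⇒eTR⇒eeTRR⇒eeeTRRR⇒eeeeTRRRR⇒eeeeoRRRR⇒eeeeomRRR⇒eeeeommRR⇒eeeeommmR⇒eeeeommmm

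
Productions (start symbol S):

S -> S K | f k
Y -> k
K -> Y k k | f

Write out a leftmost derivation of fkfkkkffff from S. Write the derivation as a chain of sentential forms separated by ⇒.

S ⇒ SK   [S -> S K]
SK ⇒ SKK   [S -> S K]
SKK ⇒ SKKK   [S -> S K]
SKKK ⇒ SKKKK   [S -> S K]
SKKKK ⇒ SKKKKK   [S -> S K]
SKKKKK ⇒ SKKKKKK   [S -> S K]
SKKKKKK ⇒ fkKKKKKK   [S -> f k]
fkKKKKKK ⇒ fkfKKKKK   [K -> f]
fkfKKKKK ⇒ fkfYkkKKKK   [K -> Y k k]
fkfYkkKKKK ⇒ fkfkkkKKKK   [Y -> k]
fkfkkkKKKK ⇒ fkfkkkfKKK   [K -> f]
fkfkkkfKKK ⇒ fkfkkkffKK   [K -> f]
fkfkkkffKK ⇒ fkfkkkfffK   [K -> f]
fkfkkkfffK ⇒ fkfkkkffff   [K -> f]

S⇒SK⇒SKK⇒SKKK⇒SKKKK⇒SKKKKK⇒SKKKKKK⇒fkKKKKKK⇒fkfKKKKK⇒fkfYkkKKKK⇒fkfkkkKKKK⇒fkfkkkfKKK⇒fkfkkkffKK⇒fkfkkkfffK⇒fkfkkkffff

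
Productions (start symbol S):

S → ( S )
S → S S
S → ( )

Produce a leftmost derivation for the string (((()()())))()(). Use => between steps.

S => SS   [S → S S]
SS => SSS   [S → S S]
SSS => (S)SS   [S → ( S )]
(S)SS => ((S))SS   [S → ( S )]
((S))SS => (((S)))SS   [S → ( S )]
(((S)))SS => (((SS)))SS   [S → S S]
(((SS)))SS => (((SSS)))SS   [S → S S]
(((SSS)))SS => (((()SS)))SS   [S → ( )]
(((()SS)))SS => (((()()S)))SS   [S → ( )]
(((()()S)))SS => (((()()())))SS   [S → ( )]
(((()()())))SS => (((()()())))()S   [S → ( )]
(((()()())))()S => (((()()())))()()   [S → ( )]

S => SS => SSS => (S)SS => ((S))SS => (((S)))SS => (((SS)))SS => (((SSS)))SS => (((()SS)))SS => (((()()S)))SS => (((()()())))SS => (((()()())))()S => (((()()())))()()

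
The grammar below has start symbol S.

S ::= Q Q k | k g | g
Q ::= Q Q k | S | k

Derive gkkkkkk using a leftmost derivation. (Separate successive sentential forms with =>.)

S=>QQk=>SQk=>gQk=>gSk=>gQQkk=>gQQkQkk=>gkQkQkk=>gkkkQkk=>gkkkkkk

S => QQk   [S ::= Q Q k]
QQk => SQk   [Q ::= S]
SQk => gQk   [S ::= g]
gQk => gSk   [Q ::= S]
gSk => gQQkk   [S ::= Q Q k]
gQQkk => gQQkQkk   [Q ::= Q Q k]
gQQkQkk => gkQkQkk   [Q ::= k]
gkQkQkk => gkkkQkk   [Q ::= k]
gkkkQkk => gkkkkkk   [Q ::= k]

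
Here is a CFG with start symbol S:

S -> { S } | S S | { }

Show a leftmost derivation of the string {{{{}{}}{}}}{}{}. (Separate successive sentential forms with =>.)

S => SS   [S -> S S]
SS => SSS   [S -> S S]
SSS => {S}SS   [S -> { S }]
{S}SS => {{S}}SS   [S -> { S }]
{{S}}SS => {{SS}}SS   [S -> S S]
{{SS}}SS => {{{S}S}}SS   [S -> { S }]
{{{S}S}}SS => {{{SS}S}}SS   [S -> S S]
{{{SS}S}}SS => {{{{}S}S}}SS   [S -> { }]
{{{{}S}S}}SS => {{{{}{}}S}}SS   [S -> { }]
{{{{}{}}S}}SS => {{{{}{}}{}}}SS   [S -> { }]
{{{{}{}}{}}}SS => {{{{}{}}{}}}{}S   [S -> { }]
{{{{}{}}{}}}{}S => {{{{}{}}{}}}{}{}   [S -> { }]

S=>SS=>SSS=>{S}SS=>{{S}}SS=>{{SS}}SS=>{{{S}S}}SS=>{{{SS}S}}SS=>{{{{}S}S}}SS=>{{{{}{}}S}}SS=>{{{{}{}}{}}}SS=>{{{{}{}}{}}}{}S=>{{{{}{}}{}}}{}{}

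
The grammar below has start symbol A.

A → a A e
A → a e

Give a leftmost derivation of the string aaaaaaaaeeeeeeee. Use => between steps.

A => aAe => aaAee => aaaAeee => aaaaAeeee => aaaaaAeeeee => aaaaaaAeeeeee => aaaaaaaAeeeeeee => aaaaaaaaeeeeeeee

A => aAe   [A → a A e]
aAe => aaAee   [A → a A e]
aaAee => aaaAeee   [A → a A e]
aaaAeee => aaaaAeeee   [A → a A e]
aaaaAeeee => aaaaaAeeeee   [A → a A e]
aaaaaAeeeee => aaaaaaAeeeeee   [A → a A e]
aaaaaaAeeeeee => aaaaaaaAeeeeeee   [A → a A e]
aaaaaaaAeeeeeee => aaaaaaaaeeeeeeee   [A → a e]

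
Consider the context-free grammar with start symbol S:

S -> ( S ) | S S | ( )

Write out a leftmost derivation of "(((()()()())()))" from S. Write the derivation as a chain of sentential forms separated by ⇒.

S ⇒ (S)   [S -> ( S )]
(S) ⇒ ((S))   [S -> ( S )]
((S)) ⇒ ((SS))   [S -> S S]
((SS)) ⇒ (((S)S))   [S -> ( S )]
(((S)S)) ⇒ (((SS)S))   [S -> S S]
(((SS)S)) ⇒ (((SSS)S))   [S -> S S]
(((SSS)S)) ⇒ (((SSSS)S))   [S -> S S]
(((SSSS)S)) ⇒ (((()SSS)S))   [S -> ( )]
(((()SSS)S)) ⇒ (((()()SS)S))   [S -> ( )]
(((()()SS)S)) ⇒ (((()()()S)S))   [S -> ( )]
(((()()()S)S)) ⇒ (((()()()())S))   [S -> ( )]
(((()()()())S)) ⇒ (((()()()())()))   [S -> ( )]

S⇒(S)⇒((S))⇒((SS))⇒(((S)S))⇒(((SS)S))⇒(((SSS)S))⇒(((SSSS)S))⇒(((()SSS)S))⇒(((()()SS)S))⇒(((()()()S)S))⇒(((()()()())S))⇒(((()()()())()))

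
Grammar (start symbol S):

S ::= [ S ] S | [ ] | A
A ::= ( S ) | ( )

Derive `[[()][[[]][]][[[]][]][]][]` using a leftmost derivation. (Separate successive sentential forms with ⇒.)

S ⇒ [S]S ⇒ [[S]S]S ⇒ [[A]S]S ⇒ [[()]S]S ⇒ [[()][S]S]S ⇒ [[()][[S]S]S]S ⇒ [[()][[[]]S]S]S ⇒ [[()][[[]][]]S]S ⇒ [[()][[[]][]][S]S]S ⇒ [[()][[[]][]][[S]S]S]S ⇒ [[()][[[]][]][[[]]S]S]S ⇒ [[()][[[]][]][[[]][]]S]S ⇒ [[()][[[]][]][[[]][]][]]S ⇒ [[()][[[]][]][[[]][]][]][]

S ⇒ [S]S   [S ::= [ S ] S]
[S]S ⇒ [[S]S]S   [S ::= [ S ] S]
[[S]S]S ⇒ [[A]S]S   [S ::= A]
[[A]S]S ⇒ [[()]S]S   [A ::= ( )]
[[()]S]S ⇒ [[()][S]S]S   [S ::= [ S ] S]
[[()][S]S]S ⇒ [[()][[S]S]S]S   [S ::= [ S ] S]
[[()][[S]S]S]S ⇒ [[()][[[]]S]S]S   [S ::= [ ]]
[[()][[[]]S]S]S ⇒ [[()][[[]][]]S]S   [S ::= [ ]]
[[()][[[]][]]S]S ⇒ [[()][[[]][]][S]S]S   [S ::= [ S ] S]
[[()][[[]][]][S]S]S ⇒ [[()][[[]][]][[S]S]S]S   [S ::= [ S ] S]
[[()][[[]][]][[S]S]S]S ⇒ [[()][[[]][]][[[]]S]S]S   [S ::= [ ]]
[[()][[[]][]][[[]]S]S]S ⇒ [[()][[[]][]][[[]][]]S]S   [S ::= [ ]]
[[()][[[]][]][[[]][]]S]S ⇒ [[()][[[]][]][[[]][]][]]S   [S ::= [ ]]
[[()][[[]][]][[[]][]][]]S ⇒ [[()][[[]][]][[[]][]][]][]   [S ::= [ ]]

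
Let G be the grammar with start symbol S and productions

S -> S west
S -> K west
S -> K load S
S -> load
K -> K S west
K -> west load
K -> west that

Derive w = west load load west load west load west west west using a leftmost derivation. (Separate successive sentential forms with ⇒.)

S ⇒ S west ⇒ K west west ⇒ K S west west west ⇒ K S west S west west west ⇒ K S west S west S west west west ⇒ west load S west S west S west west west ⇒ west load load west S west S west west west ⇒ west load load west load west S west west west ⇒ west load load west load west load west west west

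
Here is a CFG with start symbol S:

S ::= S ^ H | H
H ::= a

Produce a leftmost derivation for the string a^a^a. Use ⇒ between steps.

S ⇒ S^H ⇒ S^H^H ⇒ H^H^H ⇒ a^H^H ⇒ a^a^H ⇒ a^a^a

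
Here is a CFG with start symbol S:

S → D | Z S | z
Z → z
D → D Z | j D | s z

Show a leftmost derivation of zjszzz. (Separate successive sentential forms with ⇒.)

S ⇒ ZS   [S → Z S]
ZS ⇒ zS   [Z → z]
zS ⇒ zD   [S → D]
zD ⇒ zjD   [D → j D]
zjD ⇒ zjDZ   [D → D Z]
zjDZ ⇒ zjDZZ   [D → D Z]
zjDZZ ⇒ zjszZZ   [D → s z]
zjszZZ ⇒ zjszzZ   [Z → z]
zjszzZ ⇒ zjszzz   [Z → z]

S ⇒ ZS ⇒ zS ⇒ zD ⇒ zjD ⇒ zjDZ ⇒ zjDZZ ⇒ zjszZZ ⇒ zjszzZ ⇒ zjszzz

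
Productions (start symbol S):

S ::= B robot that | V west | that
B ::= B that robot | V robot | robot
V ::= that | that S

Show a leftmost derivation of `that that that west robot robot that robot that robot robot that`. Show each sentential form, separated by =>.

S => B robot that => B that robot robot that => V robot that robot robot that => that S robot that robot robot that => that B robot that robot that robot robot that => that V robot robot that robot that robot robot that => that that S robot robot that robot that robot robot that => that that V west robot robot that robot that robot robot that => that that that west robot robot that robot that robot robot that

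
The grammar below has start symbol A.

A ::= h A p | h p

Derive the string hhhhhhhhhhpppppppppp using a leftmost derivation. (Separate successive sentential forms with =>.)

A=>hAp=>hhApp=>hhhAppp=>hhhhApppp=>hhhhhAppppp=>hhhhhhApppppp=>hhhhhhhAppppppp=>hhhhhhhhApppppppp=>hhhhhhhhhAppppppppp=>hhhhhhhhhhpppppppppp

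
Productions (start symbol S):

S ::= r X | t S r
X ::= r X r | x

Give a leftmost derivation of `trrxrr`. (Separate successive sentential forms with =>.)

S=>tSr=>trXr=>trrXrr=>trrxrr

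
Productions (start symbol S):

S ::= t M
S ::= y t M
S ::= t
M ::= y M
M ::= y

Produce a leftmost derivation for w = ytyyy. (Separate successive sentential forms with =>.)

S=>ytM=>ytyM=>ytyyM=>ytyyy

S => ytM   [S ::= y t M]
ytM => ytyM   [M ::= y M]
ytyM => ytyyM   [M ::= y M]
ytyyM => ytyyy   [M ::= y]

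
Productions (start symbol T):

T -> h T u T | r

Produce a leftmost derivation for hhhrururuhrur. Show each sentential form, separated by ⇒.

T ⇒ hTuT   [T -> h T u T]
hTuT ⇒ hhTuTuT   [T -> h T u T]
hhTuTuT ⇒ hhhTuTuTuT   [T -> h T u T]
hhhTuTuTuT ⇒ hhhruTuTuT   [T -> r]
hhhruTuTuT ⇒ hhhruruTuT   [T -> r]
hhhruruTuT ⇒ hhhrururuT   [T -> r]
hhhrururuT ⇒ hhhrururuhTuT   [T -> h T u T]
hhhrururuhTuT ⇒ hhhrururuhruT   [T -> r]
hhhrururuhruT ⇒ hhhrururuhrur   [T -> r]

T ⇒ hTuT ⇒ hhTuTuT ⇒ hhhTuTuTuT ⇒ hhhruTuTuT ⇒ hhhruruTuT ⇒ hhhrururuT ⇒ hhhrururuhTuT ⇒ hhhrururuhruT ⇒ hhhrururuhrur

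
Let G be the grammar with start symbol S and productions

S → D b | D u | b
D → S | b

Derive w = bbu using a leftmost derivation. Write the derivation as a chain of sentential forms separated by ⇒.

S⇒Du⇒Su⇒Dbu⇒bbu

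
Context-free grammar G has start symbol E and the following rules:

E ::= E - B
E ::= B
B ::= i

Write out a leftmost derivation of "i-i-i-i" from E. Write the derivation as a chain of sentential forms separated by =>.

E => E-B   [E ::= E - B]
E-B => E-B-B   [E ::= E - B]
E-B-B => E-B-B-B   [E ::= E - B]
E-B-B-B => B-B-B-B   [E ::= B]
B-B-B-B => i-B-B-B   [B ::= i]
i-B-B-B => i-i-B-B   [B ::= i]
i-i-B-B => i-i-i-B   [B ::= i]
i-i-i-B => i-i-i-i   [B ::= i]

E => E-B => E-B-B => E-B-B-B => B-B-B-B => i-B-B-B => i-i-B-B => i-i-i-B => i-i-i-i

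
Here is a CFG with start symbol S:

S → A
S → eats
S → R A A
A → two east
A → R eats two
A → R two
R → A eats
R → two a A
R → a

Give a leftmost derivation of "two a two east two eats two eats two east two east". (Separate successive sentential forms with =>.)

S => R A A => A eats A A => R two eats A A => A eats two eats A A => R two eats two eats A A => two a A two eats two eats A A => two a two east two eats two eats A A => two a two east two eats two eats two east A => two a two east two eats two eats two east two east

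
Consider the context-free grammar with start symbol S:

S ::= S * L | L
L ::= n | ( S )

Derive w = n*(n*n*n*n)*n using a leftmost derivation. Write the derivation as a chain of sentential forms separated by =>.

S => S*L => S*L*L => L*L*L => n*L*L => n*(S)*L => n*(S*L)*L => n*(S*L*L)*L => n*(S*L*L*L)*L => n*(L*L*L*L)*L => n*(n*L*L*L)*L => n*(n*n*L*L)*L => n*(n*n*n*L)*L => n*(n*n*n*n)*L => n*(n*n*n*n)*n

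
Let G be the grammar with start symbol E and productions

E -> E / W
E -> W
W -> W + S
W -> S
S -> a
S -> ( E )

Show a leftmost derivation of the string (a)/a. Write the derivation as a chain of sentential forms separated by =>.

E => E/W   [E -> E / W]
E/W => W/W   [E -> W]
W/W => S/W   [W -> S]
S/W => (E)/W   [S -> ( E )]
(E)/W => (W)/W   [E -> W]
(W)/W => (S)/W   [W -> S]
(S)/W => (a)/W   [S -> a]
(a)/W => (a)/S   [W -> S]
(a)/S => (a)/a   [S -> a]

E=>E/W=>W/W=>S/W=>(E)/W=>(W)/W=>(S)/W=>(a)/W=>(a)/S=>(a)/a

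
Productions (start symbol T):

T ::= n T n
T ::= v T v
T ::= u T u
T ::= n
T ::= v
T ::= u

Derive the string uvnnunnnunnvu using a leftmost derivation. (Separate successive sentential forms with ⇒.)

T⇒uTu⇒uvTvu⇒uvnTnvu⇒uvnnTnnvu⇒uvnnuTunnvu⇒uvnnunTnunnvu⇒uvnnunnnunnvu

T ⇒ uTu   [T ::= u T u]
uTu ⇒ uvTvu   [T ::= v T v]
uvTvu ⇒ uvnTnvu   [T ::= n T n]
uvnTnvu ⇒ uvnnTnnvu   [T ::= n T n]
uvnnTnnvu ⇒ uvnnuTunnvu   [T ::= u T u]
uvnnuTunnvu ⇒ uvnnunTnunnvu   [T ::= n T n]
uvnnunTnunnvu ⇒ uvnnunnnunnvu   [T ::= n]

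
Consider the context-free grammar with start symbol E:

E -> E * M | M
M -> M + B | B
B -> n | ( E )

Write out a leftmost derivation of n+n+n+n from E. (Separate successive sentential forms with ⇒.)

E⇒M⇒M+B⇒M+B+B⇒M+B+B+B⇒B+B+B+B⇒n+B+B+B⇒n+n+B+B⇒n+n+n+B⇒n+n+n+n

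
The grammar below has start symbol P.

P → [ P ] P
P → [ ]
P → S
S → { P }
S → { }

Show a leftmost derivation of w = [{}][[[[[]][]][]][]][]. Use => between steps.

P => [P]P   [P → [ P ] P]
[P]P => [S]P   [P → S]
[S]P => [{}]P   [S → { }]
[{}]P => [{}][P]P   [P → [ P ] P]
[{}][P]P => [{}][[P]P]P   [P → [ P ] P]
[{}][[P]P]P => [{}][[[P]P]P]P   [P → [ P ] P]
[{}][[[P]P]P]P => [{}][[[[P]P]P]P]P   [P → [ P ] P]
[{}][[[[P]P]P]P]P => [{}][[[[[]]P]P]P]P   [P → [ ]]
[{}][[[[[]]P]P]P]P => [{}][[[[[]][]]P]P]P   [P → [ ]]
[{}][[[[[]][]]P]P]P => [{}][[[[[]][]][]]P]P   [P → [ ]]
[{}][[[[[]][]][]]P]P => [{}][[[[[]][]][]][]]P   [P → [ ]]
[{}][[[[[]][]][]][]]P => [{}][[[[[]][]][]][]][]   [P → [ ]]

P=>[P]P=>[S]P=>[{}]P=>[{}][P]P=>[{}][[P]P]P=>[{}][[[P]P]P]P=>[{}][[[[P]P]P]P]P=>[{}][[[[[]]P]P]P]P=>[{}][[[[[]][]]P]P]P=>[{}][[[[[]][]][]]P]P=>[{}][[[[[]][]][]][]]P=>[{}][[[[[]][]][]][]][]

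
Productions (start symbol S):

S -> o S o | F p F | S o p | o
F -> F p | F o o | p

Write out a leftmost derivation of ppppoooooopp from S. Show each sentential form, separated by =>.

S => FpF   [S -> F p F]
FpF => FoopF   [F -> F o o]
FoopF => FoooopF   [F -> F o o]
FoooopF => FoooooopF   [F -> F o o]
FoooooopF => FpoooooopF   [F -> F p]
FpoooooopF => FppoooooopF   [F -> F p]
FppoooooopF => FpppoooooopF   [F -> F p]
FpppoooooopF => ppppoooooopF   [F -> p]
ppppoooooopF => ppppoooooopp   [F -> p]

S => FpF => FoopF => FoooopF => FoooooopF => FpoooooopF => FppoooooopF => FpppoooooopF => ppppoooooopF => ppppoooooopp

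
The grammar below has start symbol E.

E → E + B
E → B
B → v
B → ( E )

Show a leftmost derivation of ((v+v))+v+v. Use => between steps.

E => E+B => E+B+B => B+B+B => (E)+B+B => (B)+B+B => ((E))+B+B => ((E+B))+B+B => ((B+B))+B+B => ((v+B))+B+B => ((v+v))+B+B => ((v+v))+v+B => ((v+v))+v+v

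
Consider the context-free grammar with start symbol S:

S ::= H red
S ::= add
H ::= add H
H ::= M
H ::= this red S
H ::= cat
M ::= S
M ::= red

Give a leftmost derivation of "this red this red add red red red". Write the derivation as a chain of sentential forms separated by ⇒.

S ⇒ H red ⇒ this red S red ⇒ this red H red red ⇒ this red this red S red red ⇒ this red this red H red red red ⇒ this red this red M red red red ⇒ this red this red S red red red ⇒ this red this red add red red red

S ⇒ H red   [S ::= H red]
H red ⇒ this red S red   [H ::= this red S]
this red S red ⇒ this red H red red   [S ::= H red]
this red H red red ⇒ this red this red S red red   [H ::= this red S]
this red this red S red red ⇒ this red this red H red red red   [S ::= H red]
this red this red H red red red ⇒ this red this red M red red red   [H ::= M]
this red this red M red red red ⇒ this red this red S red red red   [M ::= S]
this red this red S red red red ⇒ this red this red add red red red   [S ::= add]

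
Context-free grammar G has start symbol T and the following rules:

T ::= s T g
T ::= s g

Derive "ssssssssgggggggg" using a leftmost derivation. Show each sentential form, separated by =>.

T => sTg => ssTgg => sssTggg => ssssTgggg => sssssTggggg => ssssssTgggggg => sssssssTggggggg => ssssssssgggggggg

T => sTg   [T ::= s T g]
sTg => ssTgg   [T ::= s T g]
ssTgg => sssTggg   [T ::= s T g]
sssTggg => ssssTgggg   [T ::= s T g]
ssssTgggg => sssssTggggg   [T ::= s T g]
sssssTggggg => ssssssTgggggg   [T ::= s T g]
ssssssTgggggg => sssssssTggggggg   [T ::= s T g]
sssssssTggggggg => ssssssssgggggggg   [T ::= s g]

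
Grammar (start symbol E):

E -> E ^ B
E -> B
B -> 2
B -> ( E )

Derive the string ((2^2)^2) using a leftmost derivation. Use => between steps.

E => B   [E -> B]
B => (E)   [B -> ( E )]
(E) => (E^B)   [E -> E ^ B]
(E^B) => (B^B)   [E -> B]
(B^B) => ((E)^B)   [B -> ( E )]
((E)^B) => ((E^B)^B)   [E -> E ^ B]
((E^B)^B) => ((B^B)^B)   [E -> B]
((B^B)^B) => ((2^B)^B)   [B -> 2]
((2^B)^B) => ((2^2)^B)   [B -> 2]
((2^2)^B) => ((2^2)^2)   [B -> 2]

E => B => (E) => (E^B) => (B^B) => ((E)^B) => ((E^B)^B) => ((B^B)^B) => ((2^B)^B) => ((2^2)^B) => ((2^2)^2)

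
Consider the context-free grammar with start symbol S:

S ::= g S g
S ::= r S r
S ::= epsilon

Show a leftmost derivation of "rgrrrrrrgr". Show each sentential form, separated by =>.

S => rSr => rgSgr => rgrSrgr => rgrrSrrgr => rgrrrSrrrgr => rgrrrrrrgr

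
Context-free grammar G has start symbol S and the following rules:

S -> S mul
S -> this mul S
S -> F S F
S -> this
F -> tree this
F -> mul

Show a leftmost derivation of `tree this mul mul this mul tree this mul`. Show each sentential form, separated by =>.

S => F S F => tree this S F => tree this F S F F => tree this mul S F F => tree this mul F S F F F => tree this mul mul S F F F => tree this mul mul this F F F => tree this mul mul this mul F F => tree this mul mul this mul tree this F => tree this mul mul this mul tree this mul

S => F S F   [S -> F S F]
F S F => tree this S F   [F -> tree this]
tree this S F => tree this F S F F   [S -> F S F]
tree this F S F F => tree this mul S F F   [F -> mul]
tree this mul S F F => tree this mul F S F F F   [S -> F S F]
tree this mul F S F F F => tree this mul mul S F F F   [F -> mul]
tree this mul mul S F F F => tree this mul mul this F F F   [S -> this]
tree this mul mul this F F F => tree this mul mul this mul F F   [F -> mul]
tree this mul mul this mul F F => tree this mul mul this mul tree this F   [F -> tree this]
tree this mul mul this mul tree this F => tree this mul mul this mul tree this mul   [F -> mul]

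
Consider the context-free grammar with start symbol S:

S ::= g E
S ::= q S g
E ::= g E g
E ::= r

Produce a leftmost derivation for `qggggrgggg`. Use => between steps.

S=>qSg=>qgEg=>qggEgg=>qgggEggg=>qggggEgggg=>qggggrgggg

S => qSg   [S ::= q S g]
qSg => qgEg   [S ::= g E]
qgEg => qggEgg   [E ::= g E g]
qggEgg => qgggEggg   [E ::= g E g]
qgggEggg => qggggEgggg   [E ::= g E g]
qggggEgggg => qggggrgggg   [E ::= r]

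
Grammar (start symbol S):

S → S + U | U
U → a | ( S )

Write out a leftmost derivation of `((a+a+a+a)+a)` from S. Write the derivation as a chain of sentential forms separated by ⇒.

S ⇒ U ⇒ (S) ⇒ (S+U) ⇒ (U+U) ⇒ ((S)+U) ⇒ ((S+U)+U) ⇒ ((S+U+U)+U) ⇒ ((S+U+U+U)+U) ⇒ ((U+U+U+U)+U) ⇒ ((a+U+U+U)+U) ⇒ ((a+a+U+U)+U) ⇒ ((a+a+a+U)+U) ⇒ ((a+a+a+a)+U) ⇒ ((a+a+a+a)+a)

S ⇒ U   [S → U]
U ⇒ (S)   [U → ( S )]
(S) ⇒ (S+U)   [S → S + U]
(S+U) ⇒ (U+U)   [S → U]
(U+U) ⇒ ((S)+U)   [U → ( S )]
((S)+U) ⇒ ((S+U)+U)   [S → S + U]
((S+U)+U) ⇒ ((S+U+U)+U)   [S → S + U]
((S+U+U)+U) ⇒ ((S+U+U+U)+U)   [S → S + U]
((S+U+U+U)+U) ⇒ ((U+U+U+U)+U)   [S → U]
((U+U+U+U)+U) ⇒ ((a+U+U+U)+U)   [U → a]
((a+U+U+U)+U) ⇒ ((a+a+U+U)+U)   [U → a]
((a+a+U+U)+U) ⇒ ((a+a+a+U)+U)   [U → a]
((a+a+a+U)+U) ⇒ ((a+a+a+a)+U)   [U → a]
((a+a+a+a)+U) ⇒ ((a+a+a+a)+a)   [U → a]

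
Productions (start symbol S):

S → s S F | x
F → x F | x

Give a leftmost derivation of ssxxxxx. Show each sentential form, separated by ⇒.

S ⇒ sSF   [S → s S F]
sSF ⇒ ssSFF   [S → s S F]
ssSFF ⇒ ssxFF   [S → x]
ssxFF ⇒ ssxxFF   [F → x F]
ssxxFF ⇒ ssxxxF   [F → x]
ssxxxF ⇒ ssxxxxF   [F → x F]
ssxxxxF ⇒ ssxxxxx   [F → x]

S⇒sSF⇒ssSFF⇒ssxFF⇒ssxxFF⇒ssxxxF⇒ssxxxxF⇒ssxxxxx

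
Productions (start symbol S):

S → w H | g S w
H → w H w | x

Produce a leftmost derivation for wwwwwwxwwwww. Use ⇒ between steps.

S ⇒ wH ⇒ wwHw ⇒ wwwHww ⇒ wwwwHwww ⇒ wwwwwHwwww ⇒ wwwwwwHwwwww ⇒ wwwwwwxwwwww

S ⇒ wH   [S → w H]
wH ⇒ wwHw   [H → w H w]
wwHw ⇒ wwwHww   [H → w H w]
wwwHww ⇒ wwwwHwww   [H → w H w]
wwwwHwww ⇒ wwwwwHwwww   [H → w H w]
wwwwwHwwww ⇒ wwwwwwHwwwww   [H → w H w]
wwwwwwHwwwww ⇒ wwwwwwxwwwww   [H → x]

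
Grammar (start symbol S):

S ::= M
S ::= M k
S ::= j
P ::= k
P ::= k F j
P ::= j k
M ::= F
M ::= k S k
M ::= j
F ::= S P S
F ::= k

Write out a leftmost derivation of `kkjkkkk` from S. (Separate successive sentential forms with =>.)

S => Mk   [S ::= M k]
Mk => kSkk   [M ::= k S k]
kSkk => kMkkk   [S ::= M k]
kMkkk => kkSkkkk   [M ::= k S k]
kkSkkkk => kkMkkkk   [S ::= M]
kkMkkkk => kkjkkkk   [M ::= j]

S => Mk => kSkk => kMkkk => kkSkkkk => kkMkkkk => kkjkkkk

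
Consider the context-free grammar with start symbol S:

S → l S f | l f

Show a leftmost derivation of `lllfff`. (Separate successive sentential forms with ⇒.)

S ⇒ lSf   [S → l S f]
lSf ⇒ llSff   [S → l S f]
llSff ⇒ lllfff   [S → l f]

S ⇒ lSf ⇒ llSff ⇒ lllfff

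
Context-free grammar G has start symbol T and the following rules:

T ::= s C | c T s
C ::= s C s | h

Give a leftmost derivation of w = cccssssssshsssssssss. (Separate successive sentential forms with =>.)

T=>cTs=>ccTss=>cccTsss=>cccsCsss=>cccssCssss=>cccsssCsssss=>cccssssCssssss=>cccsssssCsssssss=>cccssssssCssssssss=>cccsssssssCsssssssss=>cccssssssshsssssssss

T => cTs   [T ::= c T s]
cTs => ccTss   [T ::= c T s]
ccTss => cccTsss   [T ::= c T s]
cccTsss => cccsCsss   [T ::= s C]
cccsCsss => cccssCssss   [C ::= s C s]
cccssCssss => cccsssCsssss   [C ::= s C s]
cccsssCsssss => cccssssCssssss   [C ::= s C s]
cccssssCssssss => cccsssssCsssssss   [C ::= s C s]
cccsssssCsssssss => cccssssssCssssssss   [C ::= s C s]
cccssssssCssssssss => cccsssssssCsssssssss   [C ::= s C s]
cccsssssssCsssssssss => cccssssssshsssssssss   [C ::= h]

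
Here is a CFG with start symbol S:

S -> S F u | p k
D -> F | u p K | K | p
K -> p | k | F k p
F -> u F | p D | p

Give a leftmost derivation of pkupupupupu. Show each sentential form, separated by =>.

S => SFu   [S -> S F u]
SFu => SFuFu   [S -> S F u]
SFuFu => SFuFuFu   [S -> S F u]
SFuFuFu => SFuFuFuFu   [S -> S F u]
SFuFuFuFu => pkFuFuFuFu   [S -> p k]
pkFuFuFuFu => pkuFuFuFuFu   [F -> u F]
pkuFuFuFuFu => pkupuFuFuFu   [F -> p]
pkupuFuFuFu => pkupupuFuFu   [F -> p]
pkupupuFuFu => pkupupupuFu   [F -> p]
pkupupupuFu => pkupupupupu   [F -> p]

S => SFu => SFuFu => SFuFuFu => SFuFuFuFu => pkFuFuFuFu => pkuFuFuFuFu => pkupuFuFuFu => pkupupuFuFu => pkupupupuFu => pkupupupupu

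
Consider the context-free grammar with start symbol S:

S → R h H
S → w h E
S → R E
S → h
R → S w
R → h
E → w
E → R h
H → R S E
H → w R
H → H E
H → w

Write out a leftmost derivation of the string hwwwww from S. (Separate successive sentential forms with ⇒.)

S ⇒ RE ⇒ SwE ⇒ REwE ⇒ SwEwE ⇒ REwEwE ⇒ hEwEwE ⇒ hwwEwE ⇒ hwwwwE ⇒ hwwwww

S ⇒ RE   [S → R E]
RE ⇒ SwE   [R → S w]
SwE ⇒ REwE   [S → R E]
REwE ⇒ SwEwE   [R → S w]
SwEwE ⇒ REwEwE   [S → R E]
REwEwE ⇒ hEwEwE   [R → h]
hEwEwE ⇒ hwwEwE   [E → w]
hwwEwE ⇒ hwwwwE   [E → w]
hwwwwE ⇒ hwwwww   [E → w]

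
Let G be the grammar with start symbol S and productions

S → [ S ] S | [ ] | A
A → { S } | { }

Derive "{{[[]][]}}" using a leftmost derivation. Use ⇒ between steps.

S ⇒ A   [S → A]
A ⇒ {S}   [A → { S }]
{S} ⇒ {A}   [S → A]
{A} ⇒ {{S}}   [A → { S }]
{{S}} ⇒ {{[S]S}}   [S → [ S ] S]
{{[S]S}} ⇒ {{[[]]S}}   [S → [ ]]
{{[[]]S}} ⇒ {{[[]][]}}   [S → [ ]]

S⇒A⇒{S}⇒{A}⇒{{S}}⇒{{[S]S}}⇒{{[[]]S}}⇒{{[[]][]}}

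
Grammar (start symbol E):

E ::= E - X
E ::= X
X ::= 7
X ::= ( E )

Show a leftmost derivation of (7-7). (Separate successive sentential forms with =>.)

E=>X=>(E)=>(E-X)=>(X-X)=>(7-X)=>(7-7)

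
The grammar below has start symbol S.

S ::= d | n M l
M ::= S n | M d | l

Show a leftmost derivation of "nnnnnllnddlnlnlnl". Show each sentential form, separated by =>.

S=>nMl=>nSnl=>nnMlnl=>nnSnlnl=>nnnMlnlnl=>nnnSnlnlnl=>nnnnMlnlnlnl=>nnnnMdlnlnlnl=>nnnnMddlnlnlnl=>nnnnSnddlnlnlnl=>nnnnnMlnddlnlnlnl=>nnnnnllnddlnlnlnl

S => nMl   [S ::= n M l]
nMl => nSnl   [M ::= S n]
nSnl => nnMlnl   [S ::= n M l]
nnMlnl => nnSnlnl   [M ::= S n]
nnSnlnl => nnnMlnlnl   [S ::= n M l]
nnnMlnlnl => nnnSnlnlnl   [M ::= S n]
nnnSnlnlnl => nnnnMlnlnlnl   [S ::= n M l]
nnnnMlnlnlnl => nnnnMdlnlnlnl   [M ::= M d]
nnnnMdlnlnlnl => nnnnMddlnlnlnl   [M ::= M d]
nnnnMddlnlnlnl => nnnnSnddlnlnlnl   [M ::= S n]
nnnnSnddlnlnlnl => nnnnnMlnddlnlnlnl   [S ::= n M l]
nnnnnMlnddlnlnlnl => nnnnnllnddlnlnlnl   [M ::= l]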